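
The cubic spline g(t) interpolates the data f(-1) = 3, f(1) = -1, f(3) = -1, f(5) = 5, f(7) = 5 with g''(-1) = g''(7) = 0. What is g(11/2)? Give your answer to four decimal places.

With M_i denoting the second derivative at x_i, h_i = 2, 2, 2, 2, and Δ_i = (y_(i+1) − y_i)/h_i = -2, 0, 3, 0:
  2·M_0 + 8·M_1 + 2·M_2 = 6(Δ_1 - Δ_0) = 12
  2·M_1 + 8·M_2 + 2·M_3 = 6(Δ_2 - Δ_1) = 18
  2·M_2 + 8·M_3 + 2·M_4 = 6(Δ_3 - Δ_2) = -18
Natural end conditions: M_0 = M_4 = 0.
Solving: M_0 = 0, M_1 = 45/56, M_2 = 39/14, M_3 = -165/56, M_4 = 0.
On [5, 7], g(t) = 5 + 55/28·(t - 5) - 165/112·(t - 5)² + 55/224·(t - 5)³.
With (t - 5) = 1/2: g(11/2) = 1445/256.

5.6445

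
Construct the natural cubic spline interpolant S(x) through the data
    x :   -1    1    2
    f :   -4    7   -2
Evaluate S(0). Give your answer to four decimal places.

5.1250

Write m_i for S''(x_i). With h_i = 2, 1 and divided differences Δ_i = 11/2, -9, the continuity of S' gives the tridiagonal system
  2·m_0 + 6·m_1 + 1·m_2 = 6(Δ_1 - Δ_0) = -87
Natural end conditions: m_0 = m_2 = 0.
Forward elimination and back-substitution give m_0 = 0, m_1 = -29/2, m_2 = 0.
On [-1, 1], S(x) = -4 + 31/3·(x + 1) + 0·(x + 1)² - 29/24·(x + 1)³.
With (x + 1) = 1: S(0) = 41/8.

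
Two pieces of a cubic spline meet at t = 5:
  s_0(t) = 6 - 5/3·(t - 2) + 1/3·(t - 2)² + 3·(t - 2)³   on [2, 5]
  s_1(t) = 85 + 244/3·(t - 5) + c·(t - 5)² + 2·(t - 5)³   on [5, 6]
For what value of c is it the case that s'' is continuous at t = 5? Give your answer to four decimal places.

s_0''(t) = 2/3 + 18·(t - 2), so s_0''(5) = 164/3. On the right, s_1''(5) = 2c, so c = 82/3.

27.3333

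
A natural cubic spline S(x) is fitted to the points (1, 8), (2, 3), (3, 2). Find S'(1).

Put m_i = S'' at the i-th knot. Here h = (1, 1) and Δ = (-5, -1), so the interior equations h_(i-1)·m_(i-1) + 2(h_(i-1)+h_i)·m_i + h_i·m_(i+1) = 6(Δ_i − Δ_(i-1)) read
  1·m_0 + 4·m_1 + 1·m_2 = 6(Δ_1 - Δ_0) = 24
Natural end conditions: m_0 = m_2 = 0.
Hence m_0 = 0, m_1 = 6, m_2 = 0.
On [1, 2], S'(x) = b_0 + 2c_0·(x - 1) + 3d_0·(x - 1)² with b_0 = Δ_0 - h_0(2m_0 + m_1)/6 = -6, c_0 = m_0/2 = 0, d_0 = (m_1 - m_0)/(6h_0) = 1. So S'(1) = -6.

-6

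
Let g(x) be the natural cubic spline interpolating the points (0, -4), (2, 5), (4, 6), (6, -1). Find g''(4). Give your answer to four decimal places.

Put M_i = g'' at the i-th knot. Here h = (2, 2, 2) and Δ = (9/2, 1/2, -7/2), so the interior equations h_(i-1)·M_(i-1) + 2(h_(i-1)+h_i)·M_i + h_i·M_(i+1) = 6(Δ_i − Δ_(i-1)) read
  2·M_0 + 8·M_1 + 2·M_2 = 6(Δ_1 - Δ_0) = -24
  2·M_1 + 8·M_2 + 2·M_3 = 6(Δ_2 - Δ_1) = -24
Natural end conditions: M_0 = M_3 = 0.
Hence M_0 = 0, M_1 = -12/5, M_2 = -12/5, M_3 = 0.

-2.4000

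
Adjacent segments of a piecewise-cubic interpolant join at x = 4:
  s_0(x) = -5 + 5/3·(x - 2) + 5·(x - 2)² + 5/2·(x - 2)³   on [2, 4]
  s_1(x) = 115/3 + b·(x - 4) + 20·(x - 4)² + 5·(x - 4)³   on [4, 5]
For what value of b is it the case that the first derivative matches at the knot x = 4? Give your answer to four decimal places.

51.6667

s_0'(x) = 5/3 + 10·(x - 2) + 15/2·(x - 2)², so s_0'(4) = 155/3. On the right, s_1'(4) = b, so b = 155/3.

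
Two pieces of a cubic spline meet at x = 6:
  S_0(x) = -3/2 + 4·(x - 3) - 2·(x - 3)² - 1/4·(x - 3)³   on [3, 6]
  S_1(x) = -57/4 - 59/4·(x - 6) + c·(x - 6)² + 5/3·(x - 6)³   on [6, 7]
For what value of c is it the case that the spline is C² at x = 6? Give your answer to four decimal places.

S_0''(x) = -4 - 3/2·(x - 3), so S_0''(6) = -17/2. On the right, S_1''(6) = 2c, so c = -17/4.

-4.2500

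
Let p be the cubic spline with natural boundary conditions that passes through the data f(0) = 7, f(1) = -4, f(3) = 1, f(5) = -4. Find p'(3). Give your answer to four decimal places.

2.6818

Let M_i = p''(x_i). Step sizes h_i = 1, 2, 2; slopes of the chords Δ_i = (y_(i+1) - y_i)/h_i = -11, 5/2, -5/2.
  1·M_0 + 6·M_1 + 2·M_2 = 6(Δ_1 - Δ_0) = 81
  2·M_1 + 8·M_2 + 2·M_3 = 6(Δ_2 - Δ_1) = -30
Natural end conditions: M_0 = M_3 = 0.
Forward elimination and back-substitution give M_0 = 0, M_1 = 177/11, M_2 = -171/22, M_3 = 0.
On [3, 5], p'(t) = b_2 + 2c_2·(t - 3) + 3d_2·(t - 3)² with b_2 = Δ_2 - h_2(2M_2 + M_3)/6 = 59/22, c_2 = M_2/2 = -171/44, d_2 = (M_3 - M_2)/(6h_2) = 57/88. So p'(3) = 59/22.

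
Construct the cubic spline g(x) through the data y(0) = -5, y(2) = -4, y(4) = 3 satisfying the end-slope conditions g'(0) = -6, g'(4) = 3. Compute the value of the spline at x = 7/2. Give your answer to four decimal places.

1.4141

With M_i denoting the second derivative at x_i, h_i = 2, 2, and Δ_i = (y_(i+1) − y_i)/h_i = 1/2, 7/2:
  2·M_0 + 8·M_1 + 2·M_2 = 6(Δ_1 - Δ_0) = 18
Clamped end conditions give two more equations: 2h_0·M_0 + h_0·M_1 = 6(Δ_0 - g'(0)) = 39 and h_1·M_1 + 2h_1·M_2 = 6(g'(4) - Δ_1) = -3.
Hence M_0 = 39/4, M_1 = 0, M_2 = -3/4.
On [2, 4], g(x) = -4 + 15/4·(x - 2) + 0·(x - 2)² - 1/16·(x - 2)³.
With (x - 2) = 3/2: g(7/2) = 181/128.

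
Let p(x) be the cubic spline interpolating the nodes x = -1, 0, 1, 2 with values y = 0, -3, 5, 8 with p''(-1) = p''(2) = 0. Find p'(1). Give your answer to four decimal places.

With σ_i denoting the second derivative at x_i, h_i = 1, 1, 1, and Δ_i = (y_(i+1) − y_i)/h_i = -3, 8, 3:
  1·σ_0 + 4·σ_1 + 1·σ_2 = 6(Δ_1 - Δ_0) = 66
  1·σ_1 + 4·σ_2 + 1·σ_3 = 6(Δ_2 - Δ_1) = -30
Natural end conditions: σ_0 = σ_3 = 0.
Solving the tridiagonal system: σ_0 = 0, σ_1 = 98/5, σ_2 = -62/5, σ_3 = 0.
On [1, 2], p'(x) = b_2 + 2c_2·(x - 1) + 3d_2·(x - 1)² with b_2 = Δ_2 - h_2(2σ_2 + σ_3)/6 = 107/15, c_2 = σ_2/2 = -31/5, d_2 = (σ_3 - σ_2)/(6h_2) = 31/15. So p'(1) = 107/15.

7.1333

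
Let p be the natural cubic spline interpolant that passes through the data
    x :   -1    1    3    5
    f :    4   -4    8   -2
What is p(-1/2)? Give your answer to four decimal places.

Let σ_i = p''(x_i). Step sizes h_i = 2, 2, 2; slopes of the chords Δ_i = (y_(i+1) - y_i)/h_i = -4, 6, -5.
  2·σ_0 + 8·σ_1 + 2·σ_2 = 6(Δ_1 - Δ_0) = 60
  2·σ_1 + 8·σ_2 + 2·σ_3 = 6(Δ_2 - Δ_1) = -66
Natural end conditions: σ_0 = σ_3 = 0.
Solving: σ_0 = 0, σ_1 = 51/5, σ_2 = -54/5, σ_3 = 0.
On [-1, 1], p(x) = 4 - 37/5·(x + 1) + 0·(x + 1)² + 17/20·(x + 1)³.
With (x + 1) = 1/2: p(-1/2) = 13/32.

0.4063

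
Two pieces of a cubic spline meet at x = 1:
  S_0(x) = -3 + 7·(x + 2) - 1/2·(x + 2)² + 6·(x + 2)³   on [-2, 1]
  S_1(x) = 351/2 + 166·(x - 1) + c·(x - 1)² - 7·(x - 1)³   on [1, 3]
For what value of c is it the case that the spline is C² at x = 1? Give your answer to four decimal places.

S_0''(x) = -1 + 36·(x + 2), so S_0''(1) = 107. On the right, S_1''(1) = 2c, so c = 107/2.

53.5000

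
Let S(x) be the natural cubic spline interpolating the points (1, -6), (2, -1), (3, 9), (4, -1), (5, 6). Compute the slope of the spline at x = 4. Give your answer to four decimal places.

-5.1429

Let m_i = S''(x_i). Step sizes h_i = 1, 1, 1, 1; slopes of the chords Δ_i = (y_(i+1) - y_i)/h_i = 5, 10, -10, 7.
  1·m_0 + 4·m_1 + 1·m_2 = 6(Δ_1 - Δ_0) = 30
  1·m_1 + 4·m_2 + 1·m_3 = 6(Δ_2 - Δ_1) = -120
  1·m_2 + 4·m_3 + 1·m_4 = 6(Δ_3 - Δ_2) = 102
Natural end conditions: m_0 = m_4 = 0.
Forward elimination and back-substitution give m_0 = 0, m_1 = 129/7, m_2 = -306/7, m_3 = 255/7, m_4 = 0.
On [4, 5], S'(x) = b_3 + 2c_3·(x - 4) + 3d_3·(x - 4)² with b_3 = Δ_3 - h_3(2m_3 + m_4)/6 = -36/7, c_3 = m_3/2 = 255/14, d_3 = (m_4 - m_3)/(6h_3) = -85/14. So S'(4) = -36/7.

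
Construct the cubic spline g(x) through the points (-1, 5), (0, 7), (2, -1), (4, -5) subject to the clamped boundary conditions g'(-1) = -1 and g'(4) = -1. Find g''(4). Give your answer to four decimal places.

-0.5217

With m_i denoting the second derivative at x_i, h_i = 1, 2, 2, and Δ_i = (y_(i+1) − y_i)/h_i = 2, -4, -2:
  1·m_0 + 6·m_1 + 2·m_2 = 6(Δ_1 - Δ_0) = -36
  2·m_1 + 8·m_2 + 2·m_3 = 6(Δ_2 - Δ_1) = 12
Clamped end conditions give two more equations: 2h_0·m_0 + h_0·m_1 = 6(Δ_0 - g'(-1)) = 18 and h_2·m_2 + 2h_2·m_3 = 6(g'(4) - Δ_2) = 6.
Forward elimination and back-substitution give m_0 = 318/23, m_1 = -222/23, m_2 = 93/23, m_3 = -12/23.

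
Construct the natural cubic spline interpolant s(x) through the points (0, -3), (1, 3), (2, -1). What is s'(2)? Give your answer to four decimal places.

Write m_i for s''(x_i). With h_i = 1, 1 and divided differences Δ_i = 6, -4, the continuity of s' gives the tridiagonal system
  1·m_0 + 4·m_1 + 1·m_2 = 6(Δ_1 - Δ_0) = -60
Natural end conditions: m_0 = m_2 = 0.
Forward elimination and back-substitution give m_0 = 0, m_1 = -15, m_2 = 0.
On [1, 2], s'(x) = b_1 + 2c_1·(x - 1) + 3d_1·(x - 1)² with b_1 = Δ_1 - h_1(2m_1 + m_2)/6 = 1, c_1 = m_1/2 = -15/2, d_1 = (m_2 - m_1)/(6h_1) = 5/2. So s'(2) = -13/2.

-6.5000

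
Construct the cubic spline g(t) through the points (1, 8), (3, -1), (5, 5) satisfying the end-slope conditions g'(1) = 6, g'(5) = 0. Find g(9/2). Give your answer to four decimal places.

3.8164

Write σ_i for g''(x_i). With h_i = 2, 2 and divided differences Δ_i = -9/2, 3, the continuity of g' gives the tridiagonal system
  2·σ_0 + 8·σ_1 + 2·σ_2 = 6(Δ_1 - Δ_0) = 45
Clamped end conditions give two more equations: 2h_0·σ_0 + h_0·σ_1 = 6(Δ_0 - g'(1)) = -63 and h_1·σ_1 + 2h_1·σ_2 = 6(g'(5) - Δ_1) = -18.
Forward elimination and back-substitution give σ_0 = -183/8, σ_1 = 57/4, σ_2 = -93/8.
On [3, 5], g(t) = -1 - 21/8·(t - 3) + 57/8·(t - 3)² - 69/32·(t - 3)³.
With (t - 3) = 3/2: g(9/2) = 977/256.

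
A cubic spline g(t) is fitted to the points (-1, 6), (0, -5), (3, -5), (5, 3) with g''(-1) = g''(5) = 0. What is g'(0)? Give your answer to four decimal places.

Let M_i = g''(x_i). Step sizes h_i = 1, 3, 2; slopes of the chords Δ_i = (y_(i+1) - y_i)/h_i = -11, 0, 4.
  1·M_0 + 8·M_1 + 3·M_2 = 6(Δ_1 - Δ_0) = 66
  3·M_1 + 10·M_2 + 2·M_3 = 6(Δ_2 - Δ_1) = 24
Natural end conditions: M_0 = M_3 = 0.
Hence M_0 = 0, M_1 = 588/71, M_2 = -6/71, M_3 = 0.
On [0, 3], g'(t) = b_1 + 2c_1·t + 3d_1·t² with b_1 = Δ_1 - h_1(2M_1 + M_2)/6 = -585/71, c_1 = M_1/2 = 294/71, d_1 = (M_2 - M_1)/(6h_1) = -33/71. So g'(0) = -585/71.

-8.2394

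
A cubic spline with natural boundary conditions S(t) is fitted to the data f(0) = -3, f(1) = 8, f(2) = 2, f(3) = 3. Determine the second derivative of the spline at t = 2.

With M_i denoting the second derivative at x_i, h_i = 1, 1, 1, and Δ_i = (y_(i+1) − y_i)/h_i = 11, -6, 1:
  1·M_0 + 4·M_1 + 1·M_2 = 6(Δ_1 - Δ_0) = -102
  1·M_1 + 4·M_2 + 1·M_3 = 6(Δ_2 - Δ_1) = 42
Natural end conditions: M_0 = M_3 = 0.
Forward elimination and back-substitution give M_0 = 0, M_1 = -30, M_2 = 18, M_3 = 0.

18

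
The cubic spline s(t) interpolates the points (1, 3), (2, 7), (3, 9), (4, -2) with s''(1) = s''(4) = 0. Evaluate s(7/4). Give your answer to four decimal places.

5.8906

Put M_i = s'' at the i-th knot. Here h = (1, 1, 1) and Δ = (4, 2, -11), so the interior equations h_(i-1)·M_(i-1) + 2(h_(i-1)+h_i)·M_i + h_i·M_(i+1) = 6(Δ_i − Δ_(i-1)) read
  1·M_0 + 4·M_1 + 1·M_2 = 6(Δ_1 - Δ_0) = -12
  1·M_1 + 4·M_2 + 1·M_3 = 6(Δ_2 - Δ_1) = -78
Natural end conditions: M_0 = M_3 = 0.
Forward elimination and back-substitution give M_0 = 0, M_1 = 2, M_2 = -20, M_3 = 0.
On [1, 2], s(t) = 3 + 11/3·(t - 1) + 0·(t - 1)² + 1/3·(t - 1)³.
With (t - 1) = 3/4: s(7/4) = 377/64.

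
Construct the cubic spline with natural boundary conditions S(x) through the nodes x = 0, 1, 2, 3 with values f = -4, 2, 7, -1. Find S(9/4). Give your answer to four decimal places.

Put M_i = S'' at the i-th knot. Here h = (1, 1, 1) and Δ = (6, 5, -8), so the interior equations h_(i-1)·M_(i-1) + 2(h_(i-1)+h_i)·M_i + h_i·M_(i+1) = 6(Δ_i − Δ_(i-1)) read
  1·M_0 + 4·M_1 + 1·M_2 = 6(Δ_1 - Δ_0) = -6
  1·M_1 + 4·M_2 + 1·M_3 = 6(Δ_2 - Δ_1) = -78
Natural end conditions: M_0 = M_3 = 0.
Solving the tridiagonal system: M_0 = 0, M_1 = 18/5, M_2 = -102/5, M_3 = 0.
On [2, 3], S(x) = 7 - 6/5·(x - 2) - 51/5·(x - 2)² + 17/5·(x - 2)³.
With (x - 2) = 1/4: S(9/4) = 1957/320.

6.1156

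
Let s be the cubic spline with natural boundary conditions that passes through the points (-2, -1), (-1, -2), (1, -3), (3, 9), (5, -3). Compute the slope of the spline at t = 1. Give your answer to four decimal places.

4.2195

Write σ_i for s''(x_i). With h_i = 1, 2, 2, 2 and divided differences Δ_i = -1, -1/2, 6, -6, the continuity of s' gives the tridiagonal system
  1·σ_0 + 6·σ_1 + 2·σ_2 = 6(Δ_1 - Δ_0) = 3
  2·σ_1 + 8·σ_2 + 2·σ_3 = 6(Δ_2 - Δ_1) = 39
  2·σ_2 + 8·σ_3 + 2·σ_4 = 6(Δ_3 - Δ_2) = -72
Natural end conditions: σ_0 = σ_4 = 0.
Solving: σ_0 = 0, σ_1 = -183/82, σ_2 = 336/41, σ_3 = -453/41, σ_4 = 0.
On [1, 3], s'(t) = b_2 + 2c_2·(t - 1) + 3d_2·(t - 1)² with b_2 = Δ_2 - h_2(2σ_2 + σ_3)/6 = 173/41, c_2 = σ_2/2 = 168/41, d_2 = (σ_3 - σ_2)/(6h_2) = -263/164. So s'(1) = 173/41.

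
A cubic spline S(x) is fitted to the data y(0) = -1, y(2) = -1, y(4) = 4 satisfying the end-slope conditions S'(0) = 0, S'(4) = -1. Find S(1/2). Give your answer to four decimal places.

With M_i denoting the second derivative at x_i, h_i = 2, 2, and Δ_i = (y_(i+1) − y_i)/h_i = 0, 5/2:
  2·M_0 + 8·M_1 + 2·M_2 = 6(Δ_1 - Δ_0) = 15
Clamped end conditions give two more equations: 2h_0·M_0 + h_0·M_1 = 6(Δ_0 - S'(0)) = 0 and h_1·M_1 + 2h_1·M_2 = 6(S'(4) - Δ_1) = -21.
Forward elimination and back-substitution give M_0 = -17/8, M_1 = 17/4, M_2 = -59/8.
On [0, 2], S(x) = -1 + 0·x - 17/16·x² + 17/32·x³.
With x = 1/2: S(1/2) = -307/256.

-1.1992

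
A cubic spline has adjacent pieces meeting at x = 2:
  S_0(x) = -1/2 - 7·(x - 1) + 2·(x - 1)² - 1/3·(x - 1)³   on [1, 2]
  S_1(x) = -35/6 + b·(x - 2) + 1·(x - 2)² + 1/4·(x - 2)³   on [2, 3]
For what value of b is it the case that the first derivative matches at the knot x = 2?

-4

S_0'(x) = -7 + 4·(x - 1) - 1·(x - 1)², so S_0'(2) = -4. On the right, S_1'(2) = b, so b = -4.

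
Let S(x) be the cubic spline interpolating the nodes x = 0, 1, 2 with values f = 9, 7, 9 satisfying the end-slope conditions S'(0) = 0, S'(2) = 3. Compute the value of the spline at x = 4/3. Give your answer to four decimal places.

7.1852

Let σ_i = S''(x_i). Step sizes h_i = 1, 1; slopes of the chords Δ_i = (y_(i+1) - y_i)/h_i = -2, 2.
  1·σ_0 + 4·σ_1 + 1·σ_2 = 6(Δ_1 - Δ_0) = 24
Clamped end conditions give two more equations: 2h_0·σ_0 + h_0·σ_1 = 6(Δ_0 - S'(0)) = -12 and h_1·σ_1 + 2h_1·σ_2 = 6(S'(2) - Δ_1) = 6.
Forward elimination and back-substitution give σ_0 = -21/2, σ_1 = 9, σ_2 = -3/2.
On [1, 2], S(x) = 7 - 3/4·(x - 1) + 9/2·(x - 1)² - 7/4·(x - 1)³.
With (x - 1) = 1/3: S(4/3) = 194/27.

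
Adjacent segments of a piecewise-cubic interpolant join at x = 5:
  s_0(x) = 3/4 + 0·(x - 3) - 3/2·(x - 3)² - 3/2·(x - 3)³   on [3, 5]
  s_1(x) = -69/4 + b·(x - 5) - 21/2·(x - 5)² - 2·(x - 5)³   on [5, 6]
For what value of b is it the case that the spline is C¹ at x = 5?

s_0'(x) = 0 - 3·(x - 3) - 9/2·(x - 3)², so s_0'(5) = -24. On the right, s_1'(5) = b, so b = -24.

-24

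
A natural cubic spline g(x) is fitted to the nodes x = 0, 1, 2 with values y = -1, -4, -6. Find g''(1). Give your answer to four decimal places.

1.5000

Put M_i = g'' at the i-th knot. Here h = (1, 1) and Δ = (-3, -2), so the interior equations h_(i-1)·M_(i-1) + 2(h_(i-1)+h_i)·M_i + h_i·M_(i+1) = 6(Δ_i − Δ_(i-1)) read
  1·M_0 + 4·M_1 + 1·M_2 = 6(Δ_1 - Δ_0) = 6
Natural end conditions: M_0 = M_2 = 0.
Hence M_0 = 0, M_1 = 3/2, M_2 = 0.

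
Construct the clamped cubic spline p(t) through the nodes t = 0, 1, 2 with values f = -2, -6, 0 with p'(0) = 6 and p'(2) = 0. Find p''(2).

-36

Write σ_i for p''(x_i). With h_i = 1, 1 and divided differences Δ_i = -4, 6, the continuity of p' gives the tridiagonal system
  1·σ_0 + 4·σ_1 + 1·σ_2 = 6(Δ_1 - Δ_0) = 60
Clamped end conditions give two more equations: 2h_0·σ_0 + h_0·σ_1 = 6(Δ_0 - p'(0)) = -60 and h_1·σ_1 + 2h_1·σ_2 = 6(p'(2) - Δ_1) = -36.
Solving: σ_0 = -48, σ_1 = 36, σ_2 = -36.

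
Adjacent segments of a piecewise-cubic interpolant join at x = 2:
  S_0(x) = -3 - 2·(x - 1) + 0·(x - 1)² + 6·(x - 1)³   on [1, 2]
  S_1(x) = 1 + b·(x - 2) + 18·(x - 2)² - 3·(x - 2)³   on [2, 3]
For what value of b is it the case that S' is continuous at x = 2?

S_0'(x) = -2 + 0·(x - 1) + 18·(x - 1)², so S_0'(2) = 16. On the right, S_1'(2) = b, so b = 16.

16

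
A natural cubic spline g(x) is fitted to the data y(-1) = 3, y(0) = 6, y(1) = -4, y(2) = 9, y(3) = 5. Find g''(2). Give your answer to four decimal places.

With σ_i denoting the second derivative at x_i, h_i = 1, 1, 1, 1, and Δ_i = (y_(i+1) − y_i)/h_i = 3, -10, 13, -4:
  1·σ_0 + 4·σ_1 + 1·σ_2 = 6(Δ_1 - Δ_0) = -78
  1·σ_1 + 4·σ_2 + 1·σ_3 = 6(Δ_2 - Δ_1) = 138
  1·σ_2 + 4·σ_3 + 1·σ_4 = 6(Δ_3 - Δ_2) = -102
Natural end conditions: σ_0 = σ_4 = 0.
Solving the tridiagonal system: σ_0 = 0, σ_1 = -228/7, σ_2 = 366/7, σ_3 = -270/7, σ_4 = 0.

-38.5714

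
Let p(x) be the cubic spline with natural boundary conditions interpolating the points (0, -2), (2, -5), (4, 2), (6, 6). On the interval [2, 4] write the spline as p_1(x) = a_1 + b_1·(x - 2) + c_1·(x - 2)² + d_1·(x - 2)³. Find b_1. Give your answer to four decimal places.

1.3667

Write M_i for p''(x_i). With h_i = 2, 2, 2 and divided differences Δ_i = -3/2, 7/2, 2, the continuity of p' gives the tridiagonal system
  2·M_0 + 8·M_1 + 2·M_2 = 6(Δ_1 - Δ_0) = 30
  2·M_1 + 8·M_2 + 2·M_3 = 6(Δ_2 - Δ_1) = -9
Natural end conditions: M_0 = M_3 = 0.
Forward elimination and back-substitution give M_0 = 0, M_1 = 43/10, M_2 = -11/5, M_3 = 0.
On [2, 4], with p_1(x) = a_1 + b_1·(x - 2) + c_1·(x - 2)² + d_1·(x - 2)³: c_1 = M_1/2 = 43/20, d_1 = (M_2 - M_1)/(6h_1) = -13/24, b_1 = Δ_1 - h_1(2M_1 + M_2)/6 = 41/30.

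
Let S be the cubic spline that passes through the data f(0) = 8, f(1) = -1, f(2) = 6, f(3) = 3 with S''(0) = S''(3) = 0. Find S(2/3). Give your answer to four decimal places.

0.1728

Let σ_i = S''(x_i). Step sizes h_i = 1, 1, 1; slopes of the chords Δ_i = (y_(i+1) - y_i)/h_i = -9, 7, -3.
  1·σ_0 + 4·σ_1 + 1·σ_2 = 6(Δ_1 - Δ_0) = 96
  1·σ_1 + 4·σ_2 + 1·σ_3 = 6(Δ_2 - Δ_1) = -60
Natural end conditions: σ_0 = σ_3 = 0.
Solving: σ_0 = 0, σ_1 = 148/5, σ_2 = -112/5, σ_3 = 0.
On [0, 1], S(x) = 8 - 209/15·x + 0·x² + 74/15·x³.
With x = 2/3: S(2/3) = 14/81.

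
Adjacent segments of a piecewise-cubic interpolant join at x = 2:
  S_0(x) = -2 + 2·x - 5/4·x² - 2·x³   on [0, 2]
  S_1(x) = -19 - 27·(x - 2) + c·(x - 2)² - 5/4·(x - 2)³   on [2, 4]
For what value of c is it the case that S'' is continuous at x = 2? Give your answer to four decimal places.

-13.2500

S_0''(x) = -5/2 - 12·x, so S_0''(2) = -53/2. On the right, S_1''(2) = 2c, so c = -53/4.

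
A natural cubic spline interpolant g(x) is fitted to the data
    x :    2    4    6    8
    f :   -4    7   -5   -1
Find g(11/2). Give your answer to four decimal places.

-2.2156

With M_i denoting the second derivative at x_i, h_i = 2, 2, 2, and Δ_i = (y_(i+1) − y_i)/h_i = 11/2, -6, 2:
  2·M_0 + 8·M_1 + 2·M_2 = 6(Δ_1 - Δ_0) = -69
  2·M_1 + 8·M_2 + 2·M_3 = 6(Δ_2 - Δ_1) = 48
Natural end conditions: M_0 = M_3 = 0.
Solving: M_0 = 0, M_1 = -54/5, M_2 = 87/10, M_3 = 0.
On [4, 6], g(x) = 7 - 17/10·(x - 4) - 27/5·(x - 4)² + 13/8·(x - 4)³.
With (x - 4) = 3/2: g(11/2) = -709/320.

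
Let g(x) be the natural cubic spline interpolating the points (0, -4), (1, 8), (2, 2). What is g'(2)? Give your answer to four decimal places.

With σ_i denoting the second derivative at x_i, h_i = 1, 1, and Δ_i = (y_(i+1) − y_i)/h_i = 12, -6:
  1·σ_0 + 4·σ_1 + 1·σ_2 = 6(Δ_1 - Δ_0) = -108
Natural end conditions: σ_0 = σ_2 = 0.
Solving the tridiagonal system: σ_0 = 0, σ_1 = -27, σ_2 = 0.
On [1, 2], g'(x) = b_1 + 2c_1·(x - 1) + 3d_1·(x - 1)² with b_1 = Δ_1 - h_1(2σ_1 + σ_2)/6 = 3, c_1 = σ_1/2 = -27/2, d_1 = (σ_2 - σ_1)/(6h_1) = 9/2. So g'(2) = -21/2.

-10.5000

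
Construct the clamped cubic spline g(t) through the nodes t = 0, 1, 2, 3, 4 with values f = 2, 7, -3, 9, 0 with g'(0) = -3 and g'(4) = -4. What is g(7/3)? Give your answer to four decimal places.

0.1442

With M_i denoting the second derivative at x_i, h_i = 1, 1, 1, 1, and Δ_i = (y_(i+1) − y_i)/h_i = 5, -10, 12, -9:
  1·M_0 + 4·M_1 + 1·M_2 = 6(Δ_1 - Δ_0) = -90
  1·M_1 + 4·M_2 + 1·M_3 = 6(Δ_2 - Δ_1) = 132
  1·M_2 + 4·M_3 + 1·M_4 = 6(Δ_3 - Δ_2) = -126
Clamped end conditions give two more equations: 2h_0·M_0 + h_0·M_1 = 6(Δ_0 - g'(0)) = 48 and h_3·M_3 + 2h_3·M_4 = 6(g'(4) - Δ_3) = 30.
Hence M_0 = 1367/28, M_1 = -695/14, M_2 = 239/4, M_3 = -803/14, M_4 = 1223/28.
On [2, 3], g(t) = -3 + 23/14·(t - 2) + 239/8·(t - 2)² - 1093/56·(t - 2)³.
With (t - 2) = 1/3: g(7/3) = 109/756.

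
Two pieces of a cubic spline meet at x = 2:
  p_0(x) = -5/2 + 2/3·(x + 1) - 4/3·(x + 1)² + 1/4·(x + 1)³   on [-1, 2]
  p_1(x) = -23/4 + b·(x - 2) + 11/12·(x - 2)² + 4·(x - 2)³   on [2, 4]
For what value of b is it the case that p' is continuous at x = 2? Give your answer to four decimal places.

p_0'(x) = 2/3 - 8/3·(x + 1) + 3/4·(x + 1)², so p_0'(2) = -7/12. On the right, p_1'(2) = b, so b = -7/12.

-0.5833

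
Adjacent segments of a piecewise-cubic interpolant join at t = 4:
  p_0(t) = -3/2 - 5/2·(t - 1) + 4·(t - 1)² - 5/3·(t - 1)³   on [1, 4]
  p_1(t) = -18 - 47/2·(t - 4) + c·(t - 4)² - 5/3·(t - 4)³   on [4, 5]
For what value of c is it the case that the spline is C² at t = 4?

-11

p_0''(t) = 8 - 10·(t - 1), so p_0''(4) = -22. On the right, p_1''(4) = 2c, so c = -11.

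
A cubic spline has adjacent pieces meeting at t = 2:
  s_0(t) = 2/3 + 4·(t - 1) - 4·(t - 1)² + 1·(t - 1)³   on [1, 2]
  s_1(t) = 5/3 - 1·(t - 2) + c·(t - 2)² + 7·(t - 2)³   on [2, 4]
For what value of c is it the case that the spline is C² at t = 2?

-1

s_0''(t) = -8 + 6·(t - 1), so s_0''(2) = -2. On the right, s_1''(2) = 2c, so c = -1.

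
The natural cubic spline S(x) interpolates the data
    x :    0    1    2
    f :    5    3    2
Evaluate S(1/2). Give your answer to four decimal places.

Put σ_i = S'' at the i-th knot. Here h = (1, 1) and Δ = (-2, -1), so the interior equations h_(i-1)·σ_(i-1) + 2(h_(i-1)+h_i)·σ_i + h_i·σ_(i+1) = 6(Δ_i − Δ_(i-1)) read
  1·σ_0 + 4·σ_1 + 1·σ_2 = 6(Δ_1 - Δ_0) = 6
Natural end conditions: σ_0 = σ_2 = 0.
Solving: σ_0 = 0, σ_1 = 3/2, σ_2 = 0.
On [0, 1], S(x) = 5 - 9/4·x + 0·x² + 1/4·x³.
With x = 1/2: S(1/2) = 125/32.

3.9063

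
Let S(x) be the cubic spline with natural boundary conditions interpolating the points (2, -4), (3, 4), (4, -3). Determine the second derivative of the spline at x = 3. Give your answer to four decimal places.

-22.5000

With M_i denoting the second derivative at x_i, h_i = 1, 1, and Δ_i = (y_(i+1) − y_i)/h_i = 8, -7:
  1·M_0 + 4·M_1 + 1·M_2 = 6(Δ_1 - Δ_0) = -90
Natural end conditions: M_0 = M_2 = 0.
Solving: M_0 = 0, M_1 = -45/2, M_2 = 0.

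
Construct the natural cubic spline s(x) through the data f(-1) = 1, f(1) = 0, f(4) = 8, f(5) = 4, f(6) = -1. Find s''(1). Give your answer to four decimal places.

3.8358

Put m_i = s'' at the i-th knot. Here h = (2, 3, 1, 1) and Δ = (-1/2, 8/3, -4, -5), so the interior equations h_(i-1)·m_(i-1) + 2(h_(i-1)+h_i)·m_i + h_i·m_(i+1) = 6(Δ_i − Δ_(i-1)) read
  2·m_0 + 10·m_1 + 3·m_2 = 6(Δ_1 - Δ_0) = 19
  3·m_1 + 8·m_2 + 1·m_3 = 6(Δ_2 - Δ_1) = -40
  1·m_2 + 4·m_3 + 1·m_4 = 6(Δ_3 - Δ_2) = -6
Natural end conditions: m_0 = m_4 = 0.
Solving the tridiagonal system: m_0 = 0, m_1 = 1051/274, m_2 = -884/137, m_3 = 31/274, m_4 = 0.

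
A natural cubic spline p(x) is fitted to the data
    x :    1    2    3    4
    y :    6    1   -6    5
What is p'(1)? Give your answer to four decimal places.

-3.2667

Write σ_i for p''(x_i). With h_i = 1, 1, 1 and divided differences Δ_i = -5, -7, 11, the continuity of p' gives the tridiagonal system
  1·σ_0 + 4·σ_1 + 1·σ_2 = 6(Δ_1 - Δ_0) = -12
  1·σ_1 + 4·σ_2 + 1·σ_3 = 6(Δ_2 - Δ_1) = 108
Natural end conditions: σ_0 = σ_3 = 0.
Hence σ_0 = 0, σ_1 = -52/5, σ_2 = 148/5, σ_3 = 0.
On [1, 2], p'(x) = b_0 + 2c_0·(x - 1) + 3d_0·(x - 1)² with b_0 = Δ_0 - h_0(2σ_0 + σ_1)/6 = -49/15, c_0 = σ_0/2 = 0, d_0 = (σ_1 - σ_0)/(6h_0) = -26/15. So p'(1) = -49/15.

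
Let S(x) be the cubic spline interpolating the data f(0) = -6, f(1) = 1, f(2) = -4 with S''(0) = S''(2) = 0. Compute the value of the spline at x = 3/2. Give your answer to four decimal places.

With σ_i denoting the second derivative at x_i, h_i = 1, 1, and Δ_i = (y_(i+1) − y_i)/h_i = 7, -5:
  1·σ_0 + 4·σ_1 + 1·σ_2 = 6(Δ_1 - Δ_0) = -72
Natural end conditions: σ_0 = σ_2 = 0.
Forward elimination and back-substitution give σ_0 = 0, σ_1 = -18, σ_2 = 0.
On [1, 2], S(x) = 1 + 1·(x - 1) - 9·(x - 1)² + 3·(x - 1)³.
With (x - 1) = 1/2: S(3/2) = -3/8.

-0.3750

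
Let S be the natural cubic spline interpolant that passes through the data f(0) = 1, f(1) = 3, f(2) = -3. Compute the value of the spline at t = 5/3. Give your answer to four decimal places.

Let σ_i = S''(x_i). Step sizes h_i = 1, 1; slopes of the chords Δ_i = (y_(i+1) - y_i)/h_i = 2, -6.
  1·σ_0 + 4·σ_1 + 1·σ_2 = 6(Δ_1 - Δ_0) = -48
Natural end conditions: σ_0 = σ_2 = 0.
Solving: σ_0 = 0, σ_1 = -12, σ_2 = 0.
On [1, 2], S(t) = 3 - 2·(t - 1) - 6·(t - 1)² + 2·(t - 1)³.
With (t - 1) = 2/3: S(5/3) = -11/27.

-0.4074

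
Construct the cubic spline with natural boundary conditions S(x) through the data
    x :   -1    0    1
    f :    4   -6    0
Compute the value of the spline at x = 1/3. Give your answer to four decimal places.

-5.4815

Put σ_i = S'' at the i-th knot. Here h = (1, 1) and Δ = (-10, 6), so the interior equations h_(i-1)·σ_(i-1) + 2(h_(i-1)+h_i)·σ_i + h_i·σ_(i+1) = 6(Δ_i − Δ_(i-1)) read
  1·σ_0 + 4·σ_1 + 1·σ_2 = 6(Δ_1 - Δ_0) = 96
Natural end conditions: σ_0 = σ_2 = 0.
Solving: σ_0 = 0, σ_1 = 24, σ_2 = 0.
On [0, 1], S(x) = -6 - 2·x + 12·x² - 4·x³.
With x = 1/3: S(1/3) = -148/27.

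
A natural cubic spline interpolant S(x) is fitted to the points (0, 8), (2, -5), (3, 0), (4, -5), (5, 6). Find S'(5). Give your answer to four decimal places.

With m_i denoting the second derivative at x_i, h_i = 2, 1, 1, 1, and Δ_i = (y_(i+1) − y_i)/h_i = -13/2, 5, -5, 11:
  2·m_0 + 6·m_1 + 1·m_2 = 6(Δ_1 - Δ_0) = 69
  1·m_1 + 4·m_2 + 1·m_3 = 6(Δ_2 - Δ_1) = -60
  1·m_2 + 4·m_3 + 1·m_4 = 6(Δ_3 - Δ_2) = 96
Natural end conditions: m_0 = m_4 = 0.
Forward elimination and back-substitution give m_0 = 0, m_1 = 1371/86, m_2 = -1146/43, m_3 = 2637/86, m_4 = 0.
On [4, 5], S'(x) = b_3 + 2c_3·(x - 4) + 3d_3·(x - 4)² with b_3 = Δ_3 - h_3(2m_3 + m_4)/6 = 67/86, c_3 = m_3/2 = 2637/172, d_3 = (m_4 - m_3)/(6h_3) = -879/172. So S'(5) = 2771/172.

16.1105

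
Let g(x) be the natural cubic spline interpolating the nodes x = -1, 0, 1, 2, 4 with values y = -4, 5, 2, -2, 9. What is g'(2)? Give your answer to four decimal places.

Let M_i = g''(x_i). Step sizes h_i = 1, 1, 1, 2; slopes of the chords Δ_i = (y_(i+1) - y_i)/h_i = 9, -3, -4, 11/2.
  1·M_0 + 4·M_1 + 1·M_2 = 6(Δ_1 - Δ_0) = -72
  1·M_1 + 4·M_2 + 1·M_3 = 6(Δ_2 - Δ_1) = -6
  1·M_2 + 6·M_3 + 2·M_4 = 6(Δ_3 - Δ_2) = 57
Natural end conditions: M_0 = M_4 = 0.
Solving: M_0 = 0, M_1 = -1563/86, M_2 = 30/43, M_3 = 807/86, M_4 = 0.
On [2, 4], g'(x) = b_3 + 2c_3·(x - 2) + 3d_3·(x - 2)² with b_3 = Δ_3 - h_3(2M_3 + M_4)/6 = -65/86, c_3 = M_3/2 = 807/172, d_3 = (M_4 - M_3)/(6h_3) = -269/344. So g'(2) = -65/86.

-0.7558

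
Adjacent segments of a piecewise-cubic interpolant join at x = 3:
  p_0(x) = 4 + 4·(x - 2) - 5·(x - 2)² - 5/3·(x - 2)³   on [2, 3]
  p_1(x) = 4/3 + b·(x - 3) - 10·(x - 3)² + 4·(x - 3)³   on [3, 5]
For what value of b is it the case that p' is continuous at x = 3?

-11

p_0'(x) = 4 - 10·(x - 2) - 5·(x - 2)², so p_0'(3) = -11. On the right, p_1'(3) = b, so b = -11.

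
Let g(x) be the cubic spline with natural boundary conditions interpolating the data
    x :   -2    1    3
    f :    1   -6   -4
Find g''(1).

Write M_i for g''(x_i). With h_i = 3, 2 and divided differences Δ_i = -7/3, 1, the continuity of g' gives the tridiagonal system
  3·M_0 + 10·M_1 + 2·M_2 = 6(Δ_1 - Δ_0) = 20
Natural end conditions: M_0 = M_2 = 0.
Solving the tridiagonal system: M_0 = 0, M_1 = 2, M_2 = 0.

2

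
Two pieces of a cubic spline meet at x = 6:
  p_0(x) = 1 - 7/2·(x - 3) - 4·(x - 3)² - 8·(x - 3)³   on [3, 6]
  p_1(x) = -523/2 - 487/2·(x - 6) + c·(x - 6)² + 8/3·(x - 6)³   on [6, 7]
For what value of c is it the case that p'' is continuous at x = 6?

-76

p_0''(x) = -8 - 48·(x - 3), so p_0''(6) = -152. On the right, p_1''(6) = 2c, so c = -76.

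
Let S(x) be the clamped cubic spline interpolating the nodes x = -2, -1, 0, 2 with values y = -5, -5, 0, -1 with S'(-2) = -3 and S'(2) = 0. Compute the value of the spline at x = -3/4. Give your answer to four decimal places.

-3.8768

With M_i denoting the second derivative at x_i, h_i = 1, 1, 2, and Δ_i = (y_(i+1) − y_i)/h_i = 0, 5, -1/2:
  1·M_0 + 4·M_1 + 1·M_2 = 6(Δ_1 - Δ_0) = 30
  1·M_1 + 6·M_2 + 2·M_3 = 6(Δ_2 - Δ_1) = -33
Clamped end conditions give two more equations: 2h_0·M_0 + h_0·M_1 = 6(Δ_0 - S'(-2)) = 18 and h_2·M_2 + 2h_2·M_3 = 6(S'(2) - Δ_2) = 3.
Forward elimination and back-substitution give M_0 = 105/22, M_1 = 93/11, M_2 = -189/22, M_3 = 111/22.
On [-1, 0], S(x) = -5 + 159/44·(x + 1) + 93/22·(x + 1)² - 125/44·(x + 1)³.
With (x + 1) = 1/4: S(-3/4) = -10917/2816.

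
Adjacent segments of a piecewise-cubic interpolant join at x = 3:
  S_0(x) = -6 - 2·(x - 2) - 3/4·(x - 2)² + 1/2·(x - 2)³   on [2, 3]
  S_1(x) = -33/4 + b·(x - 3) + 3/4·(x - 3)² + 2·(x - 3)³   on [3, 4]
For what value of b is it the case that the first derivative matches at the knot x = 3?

-2

S_0'(x) = -2 - 3/2·(x - 2) + 3/2·(x - 2)², so S_0'(3) = -2. On the right, S_1'(3) = b, so b = -2.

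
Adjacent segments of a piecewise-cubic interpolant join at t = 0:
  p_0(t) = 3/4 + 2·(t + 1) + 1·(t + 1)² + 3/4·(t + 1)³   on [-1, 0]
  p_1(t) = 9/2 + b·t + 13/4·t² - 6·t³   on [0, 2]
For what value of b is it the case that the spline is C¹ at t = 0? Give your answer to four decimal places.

p_0'(t) = 2 + 2·(t + 1) + 9/4·(t + 1)², so p_0'(0) = 25/4. On the right, p_1'(0) = b, so b = 25/4.

6.2500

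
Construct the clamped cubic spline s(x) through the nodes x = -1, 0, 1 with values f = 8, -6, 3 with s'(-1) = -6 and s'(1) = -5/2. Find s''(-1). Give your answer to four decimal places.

-56.7500

Put M_i = s'' at the i-th knot. Here h = (1, 1) and Δ = (-14, 9), so the interior equations h_(i-1)·M_(i-1) + 2(h_(i-1)+h_i)·M_i + h_i·M_(i+1) = 6(Δ_i − Δ_(i-1)) read
  1·M_0 + 4·M_1 + 1·M_2 = 6(Δ_1 - Δ_0) = 138
Clamped end conditions give two more equations: 2h_0·M_0 + h_0·M_1 = 6(Δ_0 - s'(-1)) = -48 and h_1·M_1 + 2h_1·M_2 = 6(s'(1) - Δ_1) = -69.
Hence M_0 = -227/4, M_1 = 131/2, M_2 = -269/4.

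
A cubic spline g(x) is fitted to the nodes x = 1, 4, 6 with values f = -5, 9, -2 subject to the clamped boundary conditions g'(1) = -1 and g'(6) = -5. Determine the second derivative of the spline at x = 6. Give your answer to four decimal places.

With M_i denoting the second derivative at x_i, h_i = 3, 2, and Δ_i = (y_(i+1) − y_i)/h_i = 14/3, -11/2:
  3·M_0 + 10·M_1 + 2·M_2 = 6(Δ_1 - Δ_0) = -61
Clamped end conditions give two more equations: 2h_0·M_0 + h_0·M_1 = 6(Δ_0 - g'(1)) = 34 and h_1·M_1 + 2h_1·M_2 = 6(g'(6) - Δ_1) = 3.
Hence M_0 = 329/30, M_1 = -53/5, M_2 = 121/20.

6.0500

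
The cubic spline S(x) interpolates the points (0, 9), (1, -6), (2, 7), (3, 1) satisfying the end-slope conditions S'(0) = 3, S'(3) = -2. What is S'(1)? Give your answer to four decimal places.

-3.9333

Let M_i = S''(x_i). Step sizes h_i = 1, 1, 1; slopes of the chords Δ_i = (y_(i+1) - y_i)/h_i = -15, 13, -6.
  1·M_0 + 4·M_1 + 1·M_2 = 6(Δ_1 - Δ_0) = 168
  1·M_1 + 4·M_2 + 1·M_3 = 6(Δ_2 - Δ_1) = -114
Clamped end conditions give two more equations: 2h_0·M_0 + h_0·M_1 = 6(Δ_0 - S'(0)) = -108 and h_2·M_2 + 2h_2·M_3 = 6(S'(3) - Δ_2) = 24.
Hence M_0 = -1412/15, M_1 = 1204/15, M_2 = -884/15, M_3 = 622/15.
On [1, 2], S'(x) = b_1 + 2c_1·(x - 1) + 3d_1·(x - 1)² with b_1 = Δ_1 - h_1(2M_1 + M_2)/6 = -59/15, c_1 = M_1/2 = 602/15, d_1 = (M_2 - M_1)/(6h_1) = -116/5. So S'(1) = -59/15.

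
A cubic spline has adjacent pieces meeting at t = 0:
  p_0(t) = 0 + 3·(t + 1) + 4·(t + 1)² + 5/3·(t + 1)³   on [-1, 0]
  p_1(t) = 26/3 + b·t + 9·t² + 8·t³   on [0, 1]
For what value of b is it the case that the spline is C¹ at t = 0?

p_0'(t) = 3 + 8·(t + 1) + 5·(t + 1)², so p_0'(0) = 16. On the right, p_1'(0) = b, so b = 16.

16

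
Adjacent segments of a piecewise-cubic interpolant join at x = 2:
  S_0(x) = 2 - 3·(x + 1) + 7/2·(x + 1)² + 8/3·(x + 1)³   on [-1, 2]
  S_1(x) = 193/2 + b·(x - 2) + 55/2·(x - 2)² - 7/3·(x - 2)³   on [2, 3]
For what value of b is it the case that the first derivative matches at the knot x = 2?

90

S_0'(x) = -3 + 7·(x + 1) + 8·(x + 1)², so S_0'(2) = 90. On the right, S_1'(2) = b, so b = 90.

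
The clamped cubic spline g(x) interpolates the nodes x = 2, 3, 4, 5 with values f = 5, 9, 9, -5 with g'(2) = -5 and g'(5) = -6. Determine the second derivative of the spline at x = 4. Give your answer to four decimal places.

Put σ_i = g'' at the i-th knot. Here h = (1, 1, 1) and Δ = (4, 0, -14), so the interior equations h_(i-1)·σ_(i-1) + 2(h_(i-1)+h_i)·σ_i + h_i·σ_(i+1) = 6(Δ_i − Δ_(i-1)) read
  1·σ_0 + 4·σ_1 + 1·σ_2 = 6(Δ_1 - Δ_0) = -24
  1·σ_1 + 4·σ_2 + 1·σ_3 = 6(Δ_2 - Δ_1) = -84
Clamped end conditions give two more equations: 2h_0·σ_0 + h_0·σ_1 = 6(Δ_0 - g'(2)) = 54 and h_2·σ_2 + 2h_2·σ_3 = 6(g'(5) - Δ_2) = 48.
Solving: σ_0 = 452/15, σ_1 = -94/15, σ_2 = -436/15, σ_3 = 578/15.

-29.0667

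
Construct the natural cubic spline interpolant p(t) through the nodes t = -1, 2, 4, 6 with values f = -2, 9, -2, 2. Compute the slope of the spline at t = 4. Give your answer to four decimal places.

Put M_i = p'' at the i-th knot. Here h = (3, 2, 2) and Δ = (11/3, -11/2, 2), so the interior equations h_(i-1)·M_(i-1) + 2(h_(i-1)+h_i)·M_i + h_i·M_(i+1) = 6(Δ_i − Δ_(i-1)) read
  3·M_0 + 10·M_1 + 2·M_2 = 6(Δ_1 - Δ_0) = -55
  2·M_1 + 8·M_2 + 2·M_3 = 6(Δ_2 - Δ_1) = 45
Natural end conditions: M_0 = M_3 = 0.
Solving: M_0 = 0, M_1 = -265/38, M_2 = 140/19, M_3 = 0.
On [4, 6], p'(t) = b_2 + 2c_2·(t - 4) + 3d_2·(t - 4)² with b_2 = Δ_2 - h_2(2M_2 + M_3)/6 = -166/57, c_2 = M_2/2 = 70/19, d_2 = (M_3 - M_2)/(6h_2) = -35/57. So p'(4) = -166/57.

-2.9123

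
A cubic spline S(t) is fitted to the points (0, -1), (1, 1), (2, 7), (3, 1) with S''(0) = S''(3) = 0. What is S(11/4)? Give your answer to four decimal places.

Let σ_i = S''(x_i). Step sizes h_i = 1, 1, 1; slopes of the chords Δ_i = (y_(i+1) - y_i)/h_i = 2, 6, -6.
  1·σ_0 + 4·σ_1 + 1·σ_2 = 6(Δ_1 - Δ_0) = 24
  1·σ_1 + 4·σ_2 + 1·σ_3 = 6(Δ_2 - Δ_1) = -72
Natural end conditions: σ_0 = σ_3 = 0.
Hence σ_0 = 0, σ_1 = 56/5, σ_2 = -104/5, σ_3 = 0.
On [2, 3], S(t) = 7 + 14/15·(t - 2) - 52/5·(t - 2)² + 52/15·(t - 2)³.
With (t - 2) = 3/4: S(11/4) = 53/16.

3.3125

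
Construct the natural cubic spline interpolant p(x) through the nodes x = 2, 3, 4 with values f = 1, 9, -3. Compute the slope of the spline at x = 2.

13

With M_i denoting the second derivative at x_i, h_i = 1, 1, and Δ_i = (y_(i+1) − y_i)/h_i = 8, -12:
  1·M_0 + 4·M_1 + 1·M_2 = 6(Δ_1 - Δ_0) = -120
Natural end conditions: M_0 = M_2 = 0.
Hence M_0 = 0, M_1 = -30, M_2 = 0.
On [2, 3], p'(x) = b_0 + 2c_0·(x - 2) + 3d_0·(x - 2)² with b_0 = Δ_0 - h_0(2M_0 + M_1)/6 = 13, c_0 = M_0/2 = 0, d_0 = (M_1 - M_0)/(6h_0) = -5. So p'(2) = 13.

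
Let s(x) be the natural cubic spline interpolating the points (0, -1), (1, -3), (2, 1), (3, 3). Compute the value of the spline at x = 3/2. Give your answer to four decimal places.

-1.3000

Let M_i = s''(x_i). Step sizes h_i = 1, 1, 1; slopes of the chords Δ_i = (y_(i+1) - y_i)/h_i = -2, 4, 2.
  1·M_0 + 4·M_1 + 1·M_2 = 6(Δ_1 - Δ_0) = 36
  1·M_1 + 4·M_2 + 1·M_3 = 6(Δ_2 - Δ_1) = -12
Natural end conditions: M_0 = M_3 = 0.
Forward elimination and back-substitution give M_0 = 0, M_1 = 52/5, M_2 = -28/5, M_3 = 0.
On [1, 2], s(x) = -3 + 22/15·(x - 1) + 26/5·(x - 1)² - 8/3·(x - 1)³.
With (x - 1) = 1/2: s(3/2) = -13/10.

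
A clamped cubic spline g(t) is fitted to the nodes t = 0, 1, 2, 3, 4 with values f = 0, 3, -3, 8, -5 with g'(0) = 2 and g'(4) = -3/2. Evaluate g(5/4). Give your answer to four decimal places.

1.2334

Write m_i for g''(x_i). With h_i = 1, 1, 1, 1 and divided differences Δ_i = 3, -6, 11, -13, the continuity of g' gives the tridiagonal system
  1·m_0 + 4·m_1 + 1·m_2 = 6(Δ_1 - Δ_0) = -54
  1·m_1 + 4·m_2 + 1·m_3 = 6(Δ_2 - Δ_1) = 102
  1·m_2 + 4·m_3 + 1·m_4 = 6(Δ_3 - Δ_2) = -144
Clamped end conditions give two more equations: 2h_0·m_0 + h_0·m_1 = 6(Δ_0 - g'(0)) = 6 and h_3·m_3 + 2h_3·m_4 = 6(g'(4) - Δ_3) = 69.
Solving: m_0 = 1019/56, m_1 = -851/28, m_2 = 395/8, m_3 = -1823/28, m_4 = 3755/56.
On [1, 2], g(t) = 3 - 459/112·(t - 1) - 851/56·(t - 1)² + 1489/112·(t - 1)³.
With (t - 1) = 1/4: g(5/4) = 1263/1024.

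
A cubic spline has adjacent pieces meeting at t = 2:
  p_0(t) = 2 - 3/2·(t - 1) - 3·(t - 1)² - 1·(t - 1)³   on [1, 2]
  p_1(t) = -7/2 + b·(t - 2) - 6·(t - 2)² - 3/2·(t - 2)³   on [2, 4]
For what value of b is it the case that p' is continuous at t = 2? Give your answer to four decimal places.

p_0'(t) = -3/2 - 6·(t - 1) - 3·(t - 1)², so p_0'(2) = -21/2. On the right, p_1'(2) = b, so b = -21/2.

-10.5000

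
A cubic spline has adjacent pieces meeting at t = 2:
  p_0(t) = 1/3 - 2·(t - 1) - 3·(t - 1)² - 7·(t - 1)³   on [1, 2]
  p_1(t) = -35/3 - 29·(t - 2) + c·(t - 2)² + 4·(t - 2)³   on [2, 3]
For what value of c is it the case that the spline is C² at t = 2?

-24

p_0''(t) = -6 - 42·(t - 1), so p_0''(2) = -48. On the right, p_1''(2) = 2c, so c = -24.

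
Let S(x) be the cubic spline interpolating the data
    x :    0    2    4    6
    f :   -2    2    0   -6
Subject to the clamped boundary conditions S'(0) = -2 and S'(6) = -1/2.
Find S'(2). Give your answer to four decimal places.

2.1000

Write m_i for S''(x_i). With h_i = 2, 2, 2 and divided differences Δ_i = 2, -1, -3, the continuity of S' gives the tridiagonal system
  2·m_0 + 8·m_1 + 2·m_2 = 6(Δ_1 - Δ_0) = -18
  2·m_1 + 8·m_2 + 2·m_3 = 6(Δ_2 - Δ_1) = -12
Clamped end conditions give two more equations: 2h_0·m_0 + h_0·m_1 = 6(Δ_0 - S'(0)) = 24 and h_2·m_2 + 2h_2·m_3 = 6(S'(6) - Δ_2) = 15.
Solving the tridiagonal system: m_0 = 79/10, m_1 = -19/5, m_2 = -17/10, m_3 = 23/5.
On [2, 4], S'(x) = b_1 + 2c_1·(x - 2) + 3d_1·(x - 2)² with b_1 = Δ_1 - h_1(2m_1 + m_2)/6 = 21/10, c_1 = m_1/2 = -19/10, d_1 = (m_2 - m_1)/(6h_1) = 7/40. So S'(2) = 21/10.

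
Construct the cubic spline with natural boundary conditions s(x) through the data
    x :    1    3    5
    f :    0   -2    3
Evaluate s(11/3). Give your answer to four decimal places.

With M_i denoting the second derivative at x_i, h_i = 2, 2, and Δ_i = (y_(i+1) − y_i)/h_i = -1, 5/2:
  2·M_0 + 8·M_1 + 2·M_2 = 6(Δ_1 - Δ_0) = 21
Natural end conditions: M_0 = M_2 = 0.
Solving: M_0 = 0, M_1 = 21/8, M_2 = 0.
On [3, 5], s(x) = -2 + 3/4·(x - 3) + 21/16·(x - 3)² - 7/32·(x - 3)³.
With (x - 3) = 2/3: s(11/3) = -53/54.

-0.9815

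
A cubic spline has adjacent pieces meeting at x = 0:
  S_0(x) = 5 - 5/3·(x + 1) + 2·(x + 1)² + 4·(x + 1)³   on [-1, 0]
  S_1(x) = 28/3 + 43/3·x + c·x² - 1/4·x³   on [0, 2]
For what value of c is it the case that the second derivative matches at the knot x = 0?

S_0''(x) = 4 + 24·(x + 1), so S_0''(0) = 28. On the right, S_1''(0) = 2c, so c = 14.

14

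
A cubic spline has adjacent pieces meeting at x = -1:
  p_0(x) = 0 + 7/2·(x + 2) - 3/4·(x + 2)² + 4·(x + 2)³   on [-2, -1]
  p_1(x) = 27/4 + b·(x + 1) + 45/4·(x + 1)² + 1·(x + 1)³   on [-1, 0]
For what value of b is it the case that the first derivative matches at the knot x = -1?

14

p_0'(x) = 7/2 - 3/2·(x + 2) + 12·(x + 2)², so p_0'(-1) = 14. On the right, p_1'(-1) = b, so b = 14.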